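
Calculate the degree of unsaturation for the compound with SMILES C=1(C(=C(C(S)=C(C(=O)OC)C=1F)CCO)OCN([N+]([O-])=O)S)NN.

6

Molecular formula from the SMILES: C11H15FN4O6S2.
DoU = (2C + 2 + N − H − X)/2 = (2·11 + 2 + 4 − 15 − 1)/2 = 12/2 = 6.
(Structurally: 1 ring(s) + 5 π bond(s) = 6.)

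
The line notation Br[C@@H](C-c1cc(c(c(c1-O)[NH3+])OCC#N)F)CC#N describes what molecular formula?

Heavy atoms from the SMILES: 1 Br, 12 C, 1 F, 3 N, 2 O.
Implicit hydrogens by atom environment:
  5 × C (aromatic): no H
  3 × C: 2 H each → 6
  2 × C: no H
  2 × N: no H
  1 × Br: no H
  1 × C (aromatic): 1 H
  1 × C: 1 H
  1 × F: no H
  1 × N (charge +1): 3 H
  1 × O: 1 H
  1 × O: no H
  Total hydrogens = 12.
Net charge +1.
Molecular formula: C12H12BrFN3O2+

C12H12BrFN3O2+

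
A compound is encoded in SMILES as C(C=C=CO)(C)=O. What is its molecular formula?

C5H6O2

Heavy atoms from the SMILES: 5 C, 2 O.
Implicit hydrogens by atom environment:
  2 × C: 1 H each → 2
  2 × C: no H
  1 × C: 3 H
  1 × O: 1 H
  1 × O: no H
  Total hydrogens = 6.
Molecular formula: C5H6O2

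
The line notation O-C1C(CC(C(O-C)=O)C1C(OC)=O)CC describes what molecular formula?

Heavy atoms from the SMILES: 11 C, 5 O.
Implicit hydrogens by atom environment:
  4 × C: 1 H each → 4
  4 × O: no H
  3 × C: 3 H each → 9
  2 × C: 2 H each → 4
  2 × C: no H
  1 × O: 1 H
  Total hydrogens = 18.
Molecular formula: C11H18O5

C11H18O5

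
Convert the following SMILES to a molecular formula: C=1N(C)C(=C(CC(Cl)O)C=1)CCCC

Heavy atoms from the SMILES: 11 C, 1 Cl, 1 N, 1 O.
Implicit hydrogens by atom environment:
  4 × C: 2 H each → 8
  2 × C: 3 H each → 6
  2 × C (aromatic): 1 H each → 2
  2 × C (aromatic): no H
  1 × C: 1 H
  1 × Cl: no H
  1 × N (aromatic): no H
  1 × O: 1 H
  Total hydrogens = 18.
Molecular formula: C11H18ClNO

C11H18ClNO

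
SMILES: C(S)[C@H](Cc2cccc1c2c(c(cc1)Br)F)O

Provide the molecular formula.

C13H12BrFOS

Heavy atoms from the SMILES: 1 Br, 13 C, 1 F, 1 O, 1 S.
Implicit hydrogens by atom environment:
  5 × C (aromatic): 1 H each → 5
  5 × C (aromatic): no H
  2 × C: 2 H each → 4
  1 × Br: no H
  1 × C: 1 H
  1 × F: no H
  1 × O: 1 H
  1 × S: 1 H
  Total hydrogens = 12.
Molecular formula: C13H12BrFOS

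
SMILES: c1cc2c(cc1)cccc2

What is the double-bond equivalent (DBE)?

7

Molecular formula from the SMILES: C10H8.
DoU = (2C + 2 + N − H − X)/2 = (2·10 + 2 + 0 − 8 − 0)/2 = 14/2 = 7.
(Structurally: 2 ring(s) + 5 π bond(s) = 7.)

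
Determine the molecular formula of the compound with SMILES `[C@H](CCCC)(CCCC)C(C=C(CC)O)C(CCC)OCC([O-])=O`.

Heavy atoms from the SMILES: 20 C, 4 O.
Implicit hydrogens by atom environment:
  10 × C: 2 H each → 20
  4 × C: 3 H each → 12
  4 × C: 1 H each → 4
  2 × C: no H
  2 × O: no H
  1 × O: 1 H
  1 × O (charge -1): no H
  Total hydrogens = 37.
Net charge -1.
Molecular formula: C20H37O4-

C20H37O4-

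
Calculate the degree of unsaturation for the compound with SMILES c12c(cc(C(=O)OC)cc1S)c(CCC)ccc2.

8

Molecular formula from the SMILES: C15H16O2S.
DoU = (2C + 2 + N − H − X)/2 = (2·15 + 2 + 0 − 16 − 0)/2 = 16/2 = 8.
(Structurally: 2 ring(s) + 6 π bond(s) = 8.)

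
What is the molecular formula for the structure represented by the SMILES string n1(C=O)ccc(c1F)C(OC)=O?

C7H6FNO3

Heavy atoms from the SMILES: 7 C, 1 F, 1 N, 3 O.
Implicit hydrogens by atom environment:
  3 × O: no H
  2 × C (aromatic): 1 H each → 2
  2 × C (aromatic): no H
  1 × C: 3 H
  1 × C: 1 H
  1 × C: no H
  1 × F: no H
  1 × N (aromatic): no H
  Total hydrogens = 6.
Molecular formula: C7H6FNO3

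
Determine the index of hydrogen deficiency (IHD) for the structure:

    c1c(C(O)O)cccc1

Molecular formula from the SMILES: C7H8O2.
DoU = (2C + 2 + N − H − X)/2 = (2·7 + 2 + 0 − 8 − 0)/2 = 8/2 = 4.
(Structurally: 1 ring(s) + 3 π bond(s) = 4.)

4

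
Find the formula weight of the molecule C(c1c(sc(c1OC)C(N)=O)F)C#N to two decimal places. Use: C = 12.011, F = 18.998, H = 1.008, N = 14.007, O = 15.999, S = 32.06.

Molecular formula: C8H7FN2O2S.
M = 8×12.011 + 1×18.998 + 7×1.008 + 2×14.007 + 2×15.999 + 1×32.06 = 214.21 g/mol.

214.21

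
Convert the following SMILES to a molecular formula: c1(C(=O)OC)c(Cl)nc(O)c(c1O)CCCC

C11H14ClNO4

Heavy atoms from the SMILES: 11 C, 1 Cl, 1 N, 4 O.
Implicit hydrogens by atom environment:
  5 × C (aromatic): no H
  3 × C: 2 H each → 6
  2 × C: 3 H each → 6
  2 × O: 1 H each → 2
  2 × O: no H
  1 × C: no H
  1 × Cl: no H
  1 × N (aromatic): no H
  Total hydrogens = 14.
Molecular formula: C11H14ClNO4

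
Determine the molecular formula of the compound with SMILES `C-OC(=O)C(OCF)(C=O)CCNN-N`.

Heavy atoms from the SMILES: 7 C, 1 F, 3 N, 4 O.
Implicit hydrogens by atom environment:
  4 × O: no H
  3 × C: 2 H each → 6
  2 × C: no H
  2 × N: 1 H each → 2
  1 × C: 3 H
  1 × C: 1 H
  1 × F: no H
  1 × N: 2 H
  Total hydrogens = 14.
Molecular formula: C7H14FN3O4

C7H14FN3O4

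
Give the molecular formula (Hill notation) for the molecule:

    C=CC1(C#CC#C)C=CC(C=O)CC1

Heavy atoms from the SMILES: 13 C, 1 O.
Implicit hydrogens by atom environment:
  6 × C: 1 H each → 6
  4 × C: no H
  3 × C: 2 H each → 6
  1 × O: no H
  Total hydrogens = 12.
Molecular formula: C13H12O

C13H12O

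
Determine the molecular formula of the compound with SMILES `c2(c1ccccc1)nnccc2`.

Heavy atoms from the SMILES: 10 C, 2 N.
Implicit hydrogens by atom environment:
  8 × C (aromatic): 1 H each → 8
  2 × C (aromatic): no H
  2 × N (aromatic): no H
  Total hydrogens = 8.
Molecular formula: C10H8N2

C10H8N2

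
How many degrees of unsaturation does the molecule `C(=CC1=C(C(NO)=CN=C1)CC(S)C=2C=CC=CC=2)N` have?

Molecular formula from the SMILES: C15H17N3OS.
DoU = (2C + 2 + N − H − X)/2 = (2·15 + 2 + 3 − 17 − 0)/2 = 18/2 = 9.
(Structurally: 2 ring(s) + 7 π bond(s) = 9.)

9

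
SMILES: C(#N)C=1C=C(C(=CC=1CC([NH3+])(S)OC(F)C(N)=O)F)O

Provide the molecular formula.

Heavy atoms from the SMILES: 11 C, 2 F, 3 N, 3 O, 1 S.
Implicit hydrogens by atom environment:
  4 × C (aromatic): no H
  3 × C: no H
  2 × C (aromatic): 1 H each → 2
  2 × F: no H
  2 × O: no H
  1 × C: 2 H
  1 × C: 1 H
  1 × N (charge +1): 3 H
  1 × N: 2 H
  1 × N: no H
  1 × O: 1 H
  1 × S: 1 H
  Total hydrogens = 12.
Net charge +1.
Molecular formula: C11H12F2N3O3S+

C11H12F2N3O3S+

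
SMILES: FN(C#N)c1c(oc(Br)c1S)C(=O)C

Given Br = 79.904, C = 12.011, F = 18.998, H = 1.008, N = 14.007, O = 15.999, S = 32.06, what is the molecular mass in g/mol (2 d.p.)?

Molecular formula: C7H4BrFN2O2S.
M = 1×79.904 + 7×12.011 + 1×18.998 + 4×1.008 + 2×14.007 + 2×15.999 + 1×32.06 = 279.08 g/mol.

279.08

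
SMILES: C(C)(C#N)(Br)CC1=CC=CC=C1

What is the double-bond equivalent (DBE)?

Molecular formula from the SMILES: C10H10BrN.
DoU = (2C + 2 + N − H − X)/2 = (2·10 + 2 + 1 − 10 − 1)/2 = 12/2 = 6.
(Structurally: 1 ring(s) + 5 π bond(s) = 6.)

6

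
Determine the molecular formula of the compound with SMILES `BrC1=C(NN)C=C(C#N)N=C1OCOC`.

C8H9BrN4O2

Heavy atoms from the SMILES: 1 Br, 8 C, 4 N, 2 O.
Implicit hydrogens by atom environment:
  4 × C (aromatic): no H
  2 × O: no H
  1 × Br: no H
  1 × C: 3 H
  1 × C: 2 H
  1 × C (aromatic): 1 H
  1 × C: no H
  1 × N: 2 H
  1 × N: 1 H
  1 × N (aromatic): no H
  1 × N: no H
  Total hydrogens = 9.
Molecular formula: C8H9BrN4O2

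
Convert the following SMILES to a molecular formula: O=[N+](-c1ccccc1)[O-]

C6H5NO2

Heavy atoms from the SMILES: 6 C, 1 N, 2 O.
Implicit hydrogens by atom environment:
  5 × C (aromatic): 1 H each → 5
  1 × C (aromatic): no H
  1 × N (charge +1): no H
  1 × O: no H
  1 × O (charge -1): no H
  Total hydrogens = 5.
Molecular formula: C6H5NO2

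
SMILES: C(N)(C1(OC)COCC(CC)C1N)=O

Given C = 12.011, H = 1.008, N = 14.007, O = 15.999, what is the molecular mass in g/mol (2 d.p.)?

Molecular formula: C9H18N2O3.
M = 9×12.011 + 18×1.008 + 2×14.007 + 3×15.999 = 202.25 g/mol.

202.25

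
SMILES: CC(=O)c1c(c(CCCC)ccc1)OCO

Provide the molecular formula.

Heavy atoms from the SMILES: 13 C, 3 O.
Implicit hydrogens by atom environment:
  4 × C: 2 H each → 8
  3 × C (aromatic): 1 H each → 3
  3 × C (aromatic): no H
  2 × C: 3 H each → 6
  2 × O: no H
  1 × C: no H
  1 × O: 1 H
  Total hydrogens = 18.
Molecular formula: C13H18O3

C13H18O3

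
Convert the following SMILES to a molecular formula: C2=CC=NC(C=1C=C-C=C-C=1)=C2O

Heavy atoms from the SMILES: 11 C, 1 N, 1 O.
Implicit hydrogens by atom environment:
  8 × C (aromatic): 1 H each → 8
  3 × C (aromatic): no H
  1 × N (aromatic): no H
  1 × O: 1 H
  Total hydrogens = 9.
Molecular formula: C11H9NO

C11H9NO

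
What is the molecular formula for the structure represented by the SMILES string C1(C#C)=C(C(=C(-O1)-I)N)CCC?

Heavy atoms from the SMILES: 9 C, 1 I, 1 N, 1 O.
Implicit hydrogens by atom environment:
  4 × C (aromatic): no H
  2 × C: 2 H each → 4
  1 × C: 3 H
  1 × C: 1 H
  1 × C: no H
  1 × I: no H
  1 × N: 2 H
  1 × O (aromatic): no H
  Total hydrogens = 10.
Molecular formula: C9H10INO

C9H10INO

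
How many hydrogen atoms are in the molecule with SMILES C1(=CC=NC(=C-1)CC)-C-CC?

15

Hydrogens are implicit in SMILES; fill each atom to its normal valence:
  3 × C: 2 H each → 6
  3 × C (aromatic): 1 H each → 3
  2 × C: 3 H each → 6
  2 × C (aromatic): no H
  1 × N (aromatic): no H
  Total hydrogens = 15.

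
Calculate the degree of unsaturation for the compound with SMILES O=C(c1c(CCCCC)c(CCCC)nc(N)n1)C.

Molecular formula from the SMILES: C15H25N3O.
DoU = (2C + 2 + N − H − X)/2 = (2·15 + 2 + 3 − 25 − 0)/2 = 10/2 = 5.
(Structurally: 1 ring(s) + 4 π bond(s) = 5.)

5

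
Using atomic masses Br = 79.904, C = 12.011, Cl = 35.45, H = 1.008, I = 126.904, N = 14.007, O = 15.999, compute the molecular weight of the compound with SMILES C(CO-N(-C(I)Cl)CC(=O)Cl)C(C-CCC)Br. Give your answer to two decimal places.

460.96

Molecular formula: C10H17BrCl2INO2.
M = 1×79.904 + 10×12.011 + 2×35.45 + 17×1.008 + 1×126.904 + 1×14.007 + 2×15.999 = 460.96 g/mol.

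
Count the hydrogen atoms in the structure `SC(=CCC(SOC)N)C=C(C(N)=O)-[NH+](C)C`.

Hydrogens are implicit in SMILES; fill each atom to its normal valence:
  3 × C: 3 H each → 9
  3 × C: 1 H each → 3
  3 × C: no H
  2 × N: 2 H each → 4
  2 × O: no H
  1 × C: 2 H
  1 × N (charge +1): 1 H
  1 × S: 1 H
  1 × S: no H
  Total hydrogens = 20.

20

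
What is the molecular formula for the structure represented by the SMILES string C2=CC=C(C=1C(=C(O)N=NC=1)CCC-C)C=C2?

Heavy atoms from the SMILES: 14 C, 2 N, 1 O.
Implicit hydrogens by atom environment:
  6 × C (aromatic): 1 H each → 6
  4 × C (aromatic): no H
  3 × C: 2 H each → 6
  2 × N (aromatic): no H
  1 × C: 3 H
  1 × O: 1 H
  Total hydrogens = 16.
Molecular formula: C14H16N2O

C14H16N2O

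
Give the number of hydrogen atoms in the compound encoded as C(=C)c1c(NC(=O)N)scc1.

Hydrogens are implicit in SMILES; fill each atom to its normal valence:
  2 × C (aromatic): 1 H each → 2
  2 × C (aromatic): no H
  1 × C: 2 H
  1 × C: 1 H
  1 × C: no H
  1 × N: 2 H
  1 × N: 1 H
  1 × O: no H
  1 × S (aromatic): no H
  Total hydrogens = 8.

8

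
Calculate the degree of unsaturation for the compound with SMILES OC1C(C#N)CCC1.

3

Molecular formula from the SMILES: C6H9NO.
DoU = (2C + 2 + N − H − X)/2 = (2·6 + 2 + 1 − 9 − 0)/2 = 6/2 = 3.
(Structurally: 1 ring(s) + 2 π bond(s) = 3.)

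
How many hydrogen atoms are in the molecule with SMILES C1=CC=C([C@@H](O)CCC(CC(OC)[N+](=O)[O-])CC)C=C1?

Hydrogens are implicit in SMILES; fill each atom to its normal valence:
  5 × C (aromatic): 1 H each → 5
  4 × C: 2 H each → 8
  3 × C: 1 H each → 3
  2 × C: 3 H each → 6
  2 × O: no H
  1 × C (aromatic): no H
  1 × N (charge +1): no H
  1 × O: 1 H
  1 × O (charge -1): no H
  Total hydrogens = 23.

23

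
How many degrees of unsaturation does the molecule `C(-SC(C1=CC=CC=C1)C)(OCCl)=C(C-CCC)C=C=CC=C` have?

8

Molecular formula from the SMILES: C20H25ClOS.
DoU = (2C + 2 + N − H − X)/2 = (2·20 + 2 + 0 − 25 − 1)/2 = 16/2 = 8.
(Structurally: 1 ring(s) + 7 π bond(s) = 8.)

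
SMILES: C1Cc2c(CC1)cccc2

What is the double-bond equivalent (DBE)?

Molecular formula from the SMILES: C10H12.
DoU = (2C + 2 + N − H − X)/2 = (2·10 + 2 + 0 − 12 − 0)/2 = 10/2 = 5.
(Structurally: 2 ring(s) + 3 π bond(s) = 5.)

5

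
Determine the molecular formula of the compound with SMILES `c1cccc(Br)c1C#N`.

C7H4BrN

Heavy atoms from the SMILES: 1 Br, 7 C, 1 N.
Implicit hydrogens by atom environment:
  4 × C (aromatic): 1 H each → 4
  2 × C (aromatic): no H
  1 × Br: no H
  1 × C: no H
  1 × N: no H
  Total hydrogens = 4.
Molecular formula: C7H4BrN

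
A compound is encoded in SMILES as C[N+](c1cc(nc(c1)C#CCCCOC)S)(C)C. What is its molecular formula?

C14H21N2OS+

Heavy atoms from the SMILES: 14 C, 2 N, 1 O, 1 S.
Implicit hydrogens by atom environment:
  4 × C: 3 H each → 12
  3 × C: 2 H each → 6
  3 × C (aromatic): no H
  2 × C (aromatic): 1 H each → 2
  2 × C: no H
  1 × N (aromatic): no H
  1 × N (charge +1): no H
  1 × O: no H
  1 × S: 1 H
  Total hydrogens = 21.
Net charge +1.
Molecular formula: C14H21N2OS+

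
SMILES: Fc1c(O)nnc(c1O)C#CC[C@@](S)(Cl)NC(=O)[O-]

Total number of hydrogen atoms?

Hydrogens are implicit in SMILES; fill each atom to its normal valence:
  4 × C (aromatic): no H
  4 × C: no H
  2 × N (aromatic): no H
  2 × O: 1 H each → 2
  1 × C: 2 H
  1 × Cl: no H
  1 × F: no H
  1 × N: 1 H
  1 × O: no H
  1 × O (charge -1): no H
  1 × S: 1 H
  Total hydrogens = 6.

6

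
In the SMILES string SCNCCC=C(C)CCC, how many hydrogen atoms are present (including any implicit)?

Hydrogens are implicit in SMILES; fill each atom to its normal valence:
  5 × C: 2 H each → 10
  2 × C: 3 H each → 6
  1 × C: 1 H
  1 × C: no H
  1 × N: 1 H
  1 × S: 1 H
  Total hydrogens = 19.

19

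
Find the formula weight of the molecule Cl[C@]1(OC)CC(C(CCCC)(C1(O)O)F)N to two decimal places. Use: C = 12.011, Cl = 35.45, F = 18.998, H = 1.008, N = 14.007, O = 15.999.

Molecular formula: C10H19ClFNO3.
M = 10×12.011 + 1×35.45 + 1×18.998 + 19×1.008 + 1×14.007 + 3×15.999 = 255.71 g/mol.

255.71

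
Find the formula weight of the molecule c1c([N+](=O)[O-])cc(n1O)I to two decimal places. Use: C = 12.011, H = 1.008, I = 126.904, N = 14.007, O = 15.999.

253.98

Molecular formula: C4H3IN2O3.
M = 4×12.011 + 3×1.008 + 1×126.904 + 2×14.007 + 3×15.999 = 253.98 g/mol.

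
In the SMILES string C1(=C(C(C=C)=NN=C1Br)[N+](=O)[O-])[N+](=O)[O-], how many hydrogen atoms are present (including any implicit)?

3

Hydrogens are implicit in SMILES; fill each atom to its normal valence:
  4 × C (aromatic): no H
  2 × N (aromatic): no H
  2 × N (charge +1): no H
  2 × O: no H
  2 × O (charge -1): no H
  1 × Br: no H
  1 × C: 2 H
  1 × C: 1 H
  Total hydrogens = 3.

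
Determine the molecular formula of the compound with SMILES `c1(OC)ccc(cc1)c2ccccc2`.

Heavy atoms from the SMILES: 13 C, 1 O.
Implicit hydrogens by atom environment:
  9 × C (aromatic): 1 H each → 9
  3 × C (aromatic): no H
  1 × C: 3 H
  1 × O: no H
  Total hydrogens = 12.
Molecular formula: C13H12O

C13H12O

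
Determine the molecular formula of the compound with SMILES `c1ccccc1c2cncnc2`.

Heavy atoms from the SMILES: 10 C, 2 N.
Implicit hydrogens by atom environment:
  8 × C (aromatic): 1 H each → 8
  2 × C (aromatic): no H
  2 × N (aromatic): no H
  Total hydrogens = 8.
Molecular formula: C10H8N2

C10H8N2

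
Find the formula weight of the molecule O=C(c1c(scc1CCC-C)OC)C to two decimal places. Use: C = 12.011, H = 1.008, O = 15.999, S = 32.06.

212.31

Molecular formula: C11H16O2S.
M = 11×12.011 + 16×1.008 + 2×15.999 + 1×32.06 = 212.31 g/mol.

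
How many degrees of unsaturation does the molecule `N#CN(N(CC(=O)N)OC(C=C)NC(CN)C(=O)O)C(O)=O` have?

Molecular formula from the SMILES: C10H16N6O6.
DoU = (2C + 2 + N − H − X)/2 = (2·10 + 2 + 6 − 16 − 0)/2 = 12/2 = 6.
(Structurally: 0 ring(s) + 6 π bond(s) = 6.)

6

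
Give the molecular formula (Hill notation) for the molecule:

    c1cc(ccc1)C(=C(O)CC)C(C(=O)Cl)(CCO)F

Heavy atoms from the SMILES: 14 C, 1 Cl, 1 F, 3 O.
Implicit hydrogens by atom environment:
  5 × C (aromatic): 1 H each → 5
  4 × C: no H
  3 × C: 2 H each → 6
  2 × O: 1 H each → 2
  1 × C: 3 H
  1 × C (aromatic): no H
  1 × Cl: no H
  1 × F: no H
  1 × O: no H
  Total hydrogens = 16.
Molecular formula: C14H16ClFO3

C14H16ClFO3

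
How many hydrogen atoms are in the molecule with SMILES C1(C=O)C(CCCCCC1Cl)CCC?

21

Hydrogens are implicit in SMILES; fill each atom to its normal valence:
  7 × C: 2 H each → 14
  4 × C: 1 H each → 4
  1 × C: 3 H
  1 × Cl: no H
  1 × O: no H
  Total hydrogens = 21.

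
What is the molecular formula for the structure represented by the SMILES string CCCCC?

Heavy atoms from the SMILES: 5 C.
Implicit hydrogens by atom environment:
  3 × C: 2 H each → 6
  2 × C: 3 H each → 6
  Total hydrogens = 12.
Molecular formula: C5H12

C5H12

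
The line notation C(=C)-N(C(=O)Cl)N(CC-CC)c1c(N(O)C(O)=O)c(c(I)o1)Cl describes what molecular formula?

Heavy atoms from the SMILES: 12 C, 2 Cl, 1 I, 3 N, 5 O.
Implicit hydrogens by atom environment:
  4 × C: 2 H each → 8
  4 × C (aromatic): no H
  3 × N: no H
  2 × C: no H
  2 × Cl: no H
  2 × O: 1 H each → 2
  2 × O: no H
  1 × C: 3 H
  1 × C: 1 H
  1 × I: no H
  1 × O (aromatic): no H
  Total hydrogens = 14.
Molecular formula: C12H14Cl2IN3O5

C12H14Cl2IN3O5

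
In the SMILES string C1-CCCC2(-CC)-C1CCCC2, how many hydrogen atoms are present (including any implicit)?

22

Hydrogens are implicit in SMILES; fill each atom to its normal valence:
  9 × C: 2 H each → 18
  1 × C: 3 H
  1 × C: 1 H
  1 × C: no H
  Total hydrogens = 22.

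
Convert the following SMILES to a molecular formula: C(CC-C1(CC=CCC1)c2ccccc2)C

Heavy atoms from the SMILES: 16 C.
Implicit hydrogens by atom environment:
  6 × C: 2 H each → 12
  5 × C (aromatic): 1 H each → 5
  2 × C: 1 H each → 2
  1 × C: 3 H
  1 × C: no H
  1 × C (aromatic): no H
  Total hydrogens = 22.
Molecular formula: C16H22

C16H22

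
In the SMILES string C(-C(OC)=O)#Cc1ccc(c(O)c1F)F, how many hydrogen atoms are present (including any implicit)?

Hydrogens are implicit in SMILES; fill each atom to its normal valence:
  4 × C (aromatic): no H
  3 × C: no H
  2 × C (aromatic): 1 H each → 2
  2 × F: no H
  2 × O: no H
  1 × C: 3 H
  1 × O: 1 H
  Total hydrogens = 6.

6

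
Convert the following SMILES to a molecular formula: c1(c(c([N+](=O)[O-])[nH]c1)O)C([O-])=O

C5H3N2O5-

Heavy atoms from the SMILES: 5 C, 2 N, 5 O.
Implicit hydrogens by atom environment:
  3 × C (aromatic): no H
  2 × O: no H
  2 × O (charge -1): no H
  1 × C (aromatic): 1 H
  1 × C: no H
  1 × N (aromatic): 1 H
  1 × N (charge +1): no H
  1 × O: 1 H
  Total hydrogens = 3.
Net charge -1.
Molecular formula: C5H3N2O5-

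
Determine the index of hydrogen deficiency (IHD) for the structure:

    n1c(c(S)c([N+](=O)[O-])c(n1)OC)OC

5

Molecular formula from the SMILES: C6H7N3O4S.
DoU = (2C + 2 + N − H − X)/2 = (2·6 + 2 + 3 − 7 − 0)/2 = 10/2 = 5.
(Structurally: 1 ring(s) + 4 π bond(s) = 5.)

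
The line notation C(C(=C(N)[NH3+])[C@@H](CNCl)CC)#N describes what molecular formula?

Heavy atoms from the SMILES: 7 C, 1 Cl, 4 N.
Implicit hydrogens by atom environment:
  3 × C: no H
  2 × C: 2 H each → 4
  1 × C: 3 H
  1 × C: 1 H
  1 × Cl: no H
  1 × N (charge +1): 3 H
  1 × N: 2 H
  1 × N: 1 H
  1 × N: no H
  Total hydrogens = 14.
Net charge +1.
Molecular formula: C7H14ClN4+

C7H14ClN4+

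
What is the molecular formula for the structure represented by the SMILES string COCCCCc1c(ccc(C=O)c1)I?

Heavy atoms from the SMILES: 12 C, 1 I, 2 O.
Implicit hydrogens by atom environment:
  4 × C: 2 H each → 8
  3 × C (aromatic): 1 H each → 3
  3 × C (aromatic): no H
  2 × O: no H
  1 × C: 3 H
  1 × C: 1 H
  1 × I: no H
  Total hydrogens = 15.
Molecular formula: C12H15IO2

C12H15IO2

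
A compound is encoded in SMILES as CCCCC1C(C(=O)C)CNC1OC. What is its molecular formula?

Heavy atoms from the SMILES: 11 C, 1 N, 2 O.
Implicit hydrogens by atom environment:
  4 × C: 2 H each → 8
  3 × C: 3 H each → 9
  3 × C: 1 H each → 3
  2 × O: no H
  1 × C: no H
  1 × N: 1 H
  Total hydrogens = 21.
Molecular formula: C11H21NO2

C11H21NO2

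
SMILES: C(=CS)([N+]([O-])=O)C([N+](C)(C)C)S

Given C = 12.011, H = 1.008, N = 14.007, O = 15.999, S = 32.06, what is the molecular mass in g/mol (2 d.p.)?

Molecular formula: C6H13N2O2S2+.
M = 6×12.011 + 13×1.008 + 2×14.007 + 2×15.999 + 2×32.06 = 209.30 g/mol.

209.30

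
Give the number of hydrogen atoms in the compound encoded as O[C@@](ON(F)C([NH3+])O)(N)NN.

11

Hydrogens are implicit in SMILES; fill each atom to its normal valence:
  2 × N: 2 H each → 4
  2 × O: 1 H each → 2
  1 × C: 1 H
  1 × C: no H
  1 × F: no H
  1 × N (charge +1): 3 H
  1 × N: 1 H
  1 × N: no H
  1 × O: no H
  Total hydrogens = 11.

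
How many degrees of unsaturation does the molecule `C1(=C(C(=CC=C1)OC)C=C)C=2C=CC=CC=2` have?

Molecular formula from the SMILES: C15H14O.
DoU = (2C + 2 + N − H − X)/2 = (2·15 + 2 + 0 − 14 − 0)/2 = 18/2 = 9.
(Structurally: 2 ring(s) + 7 π bond(s) = 9.)

9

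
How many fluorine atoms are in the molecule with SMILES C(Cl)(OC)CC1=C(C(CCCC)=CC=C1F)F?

The symbol for fluorine appears 2 times in the SMILES.

2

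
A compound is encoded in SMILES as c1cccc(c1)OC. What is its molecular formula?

C7H8O

Heavy atoms from the SMILES: 7 C, 1 O.
Implicit hydrogens by atom environment:
  5 × C (aromatic): 1 H each → 5
  1 × C: 3 H
  1 × C (aromatic): no H
  1 × O: no H
  Total hydrogens = 8.
Molecular formula: C7H8O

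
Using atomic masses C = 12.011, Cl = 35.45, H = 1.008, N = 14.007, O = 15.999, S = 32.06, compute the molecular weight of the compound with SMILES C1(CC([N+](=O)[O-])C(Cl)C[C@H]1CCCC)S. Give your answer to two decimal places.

251.77

Molecular formula: C10H18ClNO2S.
M = 10×12.011 + 1×35.45 + 18×1.008 + 1×14.007 + 2×15.999 + 1×32.06 = 251.77 g/mol.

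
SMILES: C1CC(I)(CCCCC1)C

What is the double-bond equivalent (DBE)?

Molecular formula from the SMILES: C9H17I.
DoU = (2C + 2 + N − H − X)/2 = (2·9 + 2 + 0 − 17 − 1)/2 = 2/2 = 1.
(Structurally: 1 ring(s) + 0 π bond(s) = 1.)

1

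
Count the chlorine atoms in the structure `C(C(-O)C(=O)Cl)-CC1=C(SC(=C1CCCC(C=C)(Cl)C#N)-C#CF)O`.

The symbol for chlorine appears 2 times in the SMILES.

2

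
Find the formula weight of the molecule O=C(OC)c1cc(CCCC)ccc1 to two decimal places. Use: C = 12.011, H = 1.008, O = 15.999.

Molecular formula: C12H16O2.
M = 12×12.011 + 16×1.008 + 2×15.999 = 192.26 g/mol.

192.26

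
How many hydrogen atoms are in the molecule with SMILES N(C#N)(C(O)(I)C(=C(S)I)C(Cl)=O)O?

3

Hydrogens are implicit in SMILES; fill each atom to its normal valence:
  5 × C: no H
  2 × I: no H
  2 × N: no H
  2 × O: 1 H each → 2
  1 × Cl: no H
  1 × O: no H
  1 × S: 1 H
  Total hydrogens = 3.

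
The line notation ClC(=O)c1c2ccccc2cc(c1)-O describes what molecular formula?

Heavy atoms from the SMILES: 11 C, 1 Cl, 2 O.
Implicit hydrogens by atom environment:
  6 × C (aromatic): 1 H each → 6
  4 × C (aromatic): no H
  1 × C: no H
  1 × Cl: no H
  1 × O: 1 H
  1 × O: no H
  Total hydrogens = 7.
Molecular formula: C11H7ClO2

C11H7ClO2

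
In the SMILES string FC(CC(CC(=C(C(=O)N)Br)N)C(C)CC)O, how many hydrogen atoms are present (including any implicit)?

Hydrogens are implicit in SMILES; fill each atom to its normal valence:
  3 × C: 2 H each → 6
  3 × C: 1 H each → 3
  3 × C: no H
  2 × C: 3 H each → 6
  2 × N: 2 H each → 4
  1 × Br: no H
  1 × F: no H
  1 × O: 1 H
  1 × O: no H
  Total hydrogens = 20.

20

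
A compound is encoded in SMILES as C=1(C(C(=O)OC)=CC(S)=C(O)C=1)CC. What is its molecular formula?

C10H12O3S

Heavy atoms from the SMILES: 10 C, 3 O, 1 S.
Implicit hydrogens by atom environment:
  4 × C (aromatic): no H
  2 × C: 3 H each → 6
  2 × C (aromatic): 1 H each → 2
  2 × O: no H
  1 × C: 2 H
  1 × C: no H
  1 × O: 1 H
  1 × S: 1 H
  Total hydrogens = 12.
Molecular formula: C10H12O3S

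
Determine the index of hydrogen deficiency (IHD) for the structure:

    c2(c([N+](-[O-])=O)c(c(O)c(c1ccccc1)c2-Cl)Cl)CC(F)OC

9

Molecular formula from the SMILES: C15H12Cl2FNO4.
DoU = (2C + 2 + N − H − X)/2 = (2·15 + 2 + 1 − 12 − 3)/2 = 18/2 = 9.
(Structurally: 2 ring(s) + 7 π bond(s) = 9.)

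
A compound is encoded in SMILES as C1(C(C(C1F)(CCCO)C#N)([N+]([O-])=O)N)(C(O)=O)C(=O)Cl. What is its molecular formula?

Heavy atoms from the SMILES: 10 C, 1 Cl, 1 F, 3 N, 6 O.
Implicit hydrogens by atom environment:
  6 × C: no H
  3 × C: 2 H each → 6
  3 × O: no H
  2 × O: 1 H each → 2
  1 × C: 1 H
  1 × Cl: no H
  1 × F: no H
  1 × N: 2 H
  1 × N: no H
  1 × N (charge +1): no H
  1 × O (charge -1): no H
  Total hydrogens = 11.
Molecular formula: C10H11ClFN3O6

C10H11ClFN3O6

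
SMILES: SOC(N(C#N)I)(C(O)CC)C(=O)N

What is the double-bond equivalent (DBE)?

Molecular formula from the SMILES: C6H10IN3O3S.
DoU = (2C + 2 + N − H − X)/2 = (2·6 + 2 + 3 − 10 − 1)/2 = 6/2 = 3.
(Structurally: 0 ring(s) + 3 π bond(s) = 3.)

3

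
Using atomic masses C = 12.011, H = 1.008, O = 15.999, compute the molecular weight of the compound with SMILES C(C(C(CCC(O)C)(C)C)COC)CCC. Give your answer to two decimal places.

Molecular formula: C14H30O2.
M = 14×12.011 + 30×1.008 + 2×15.999 = 230.39 g/mol.

230.39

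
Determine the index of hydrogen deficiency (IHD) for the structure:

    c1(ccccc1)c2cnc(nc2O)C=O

9

Molecular formula from the SMILES: C11H8N2O2.
DoU = (2C + 2 + N − H − X)/2 = (2·11 + 2 + 2 − 8 − 0)/2 = 18/2 = 9.
(Structurally: 2 ring(s) + 7 π bond(s) = 9.)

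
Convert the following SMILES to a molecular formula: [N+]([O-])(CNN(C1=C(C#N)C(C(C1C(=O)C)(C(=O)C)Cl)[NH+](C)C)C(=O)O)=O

C14H19ClN5O6+

Heavy atoms from the SMILES: 14 C, 1 Cl, 5 N, 6 O.
Implicit hydrogens by atom environment:
  7 × C: no H
  4 × C: 3 H each → 12
  4 × O: no H
  2 × C: 1 H each → 2
  2 × N: no H
  1 × C: 2 H
  1 × Cl: no H
  1 × N: 1 H
  1 × N (charge +1): 1 H
  1 × N (charge +1): no H
  1 × O: 1 H
  1 × O (charge -1): no H
  Total hydrogens = 19.
Net charge +1.
Molecular formula: C14H19ClN5O6+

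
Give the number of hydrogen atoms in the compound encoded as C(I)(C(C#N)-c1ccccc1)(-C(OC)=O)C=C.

Hydrogens are implicit in SMILES; fill each atom to its normal valence:
  5 × C (aromatic): 1 H each → 5
  3 × C: no H
  2 × C: 1 H each → 2
  2 × O: no H
  1 × C: 3 H
  1 × C: 2 H
  1 × C (aromatic): no H
  1 × I: no H
  1 × N: no H
  Total hydrogens = 12.

12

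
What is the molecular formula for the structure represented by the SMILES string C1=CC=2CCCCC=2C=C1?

C10H12

Heavy atoms from the SMILES: 10 C.
Implicit hydrogens by atom environment:
  4 × C: 2 H each → 8
  4 × C (aromatic): 1 H each → 4
  2 × C (aromatic): no H
  Total hydrogens = 12.
Molecular formula: C10H12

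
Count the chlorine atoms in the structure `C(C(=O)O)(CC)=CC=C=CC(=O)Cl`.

The symbol for chlorine appears 1 time in the SMILES.

1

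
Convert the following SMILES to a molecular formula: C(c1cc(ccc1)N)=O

C7H7NO

Heavy atoms from the SMILES: 7 C, 1 N, 1 O.
Implicit hydrogens by atom environment:
  4 × C (aromatic): 1 H each → 4
  2 × C (aromatic): no H
  1 × C: 1 H
  1 × N: 2 H
  1 × O: no H
  Total hydrogens = 7.
Molecular formula: C7H7NO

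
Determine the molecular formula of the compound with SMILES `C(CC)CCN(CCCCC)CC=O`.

C12H25NO

Heavy atoms from the SMILES: 12 C, 1 N, 1 O.
Implicit hydrogens by atom environment:
  9 × C: 2 H each → 18
  2 × C: 3 H each → 6
  1 × C: 1 H
  1 × N: no H
  1 × O: no H
  Total hydrogens = 25.
Molecular formula: C12H25NO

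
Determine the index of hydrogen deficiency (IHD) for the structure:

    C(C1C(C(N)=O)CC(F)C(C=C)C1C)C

3

Molecular formula from the SMILES: C12H20FNO.
DoU = (2C + 2 + N − H − X)/2 = (2·12 + 2 + 1 − 20 − 1)/2 = 6/2 = 3.
(Structurally: 1 ring(s) + 2 π bond(s) = 3.)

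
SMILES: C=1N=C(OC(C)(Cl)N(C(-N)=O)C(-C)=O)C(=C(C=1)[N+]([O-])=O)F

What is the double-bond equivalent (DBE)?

7

Molecular formula from the SMILES: C10H10ClFN4O5.
DoU = (2C + 2 + N − H − X)/2 = (2·10 + 2 + 4 − 10 − 2)/2 = 14/2 = 7.
(Structurally: 1 ring(s) + 6 π bond(s) = 7.)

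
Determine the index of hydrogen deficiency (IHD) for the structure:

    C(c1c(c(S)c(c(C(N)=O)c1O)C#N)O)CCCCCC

Molecular formula from the SMILES: C15H20N2O3S.
DoU = (2C + 2 + N − H − X)/2 = (2·15 + 2 + 2 − 20 − 0)/2 = 14/2 = 7.
(Structurally: 1 ring(s) + 6 π bond(s) = 7.)

7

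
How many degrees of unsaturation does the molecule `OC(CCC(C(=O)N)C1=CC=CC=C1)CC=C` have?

6

Molecular formula from the SMILES: C14H19NO2.
DoU = (2C + 2 + N − H − X)/2 = (2·14 + 2 + 1 − 19 − 0)/2 = 12/2 = 6.
(Structurally: 1 ring(s) + 5 π bond(s) = 6.)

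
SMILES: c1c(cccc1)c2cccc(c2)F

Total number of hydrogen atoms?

9

Hydrogens are implicit in SMILES; fill each atom to its normal valence:
  9 × C (aromatic): 1 H each → 9
  3 × C (aromatic): no H
  1 × F: no H
  Total hydrogens = 9.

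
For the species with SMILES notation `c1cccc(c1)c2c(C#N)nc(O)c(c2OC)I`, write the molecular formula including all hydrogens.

Heavy atoms from the SMILES: 13 C, 1 I, 2 N, 2 O.
Implicit hydrogens by atom environment:
  6 × C (aromatic): no H
  5 × C (aromatic): 1 H each → 5
  1 × C: 3 H
  1 × C: no H
  1 × I: no H
  1 × N (aromatic): no H
  1 × N: no H
  1 × O: 1 H
  1 × O: no H
  Total hydrogens = 9.
Molecular formula: C13H9IN2O2

C13H9IN2O2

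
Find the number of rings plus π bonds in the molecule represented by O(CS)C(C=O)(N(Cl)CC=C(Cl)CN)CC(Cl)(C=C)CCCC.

Molecular formula from the SMILES: C15H25Cl3N2O2S.
DoU = (2C + 2 + N − H − X)/2 = (2·15 + 2 + 2 − 25 − 3)/2 = 6/2 = 3.
(Structurally: 0 ring(s) + 3 π bond(s) = 3.)

3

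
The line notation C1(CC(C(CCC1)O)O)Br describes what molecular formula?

C7H13BrO2

Heavy atoms from the SMILES: 1 Br, 7 C, 2 O.
Implicit hydrogens by atom environment:
  4 × C: 2 H each → 8
  3 × C: 1 H each → 3
  2 × O: 1 H each → 2
  1 × Br: no H
  Total hydrogens = 13.
Molecular formula: C7H13BrO2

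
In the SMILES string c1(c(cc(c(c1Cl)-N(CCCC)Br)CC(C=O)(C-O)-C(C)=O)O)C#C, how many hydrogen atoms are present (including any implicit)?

21

Hydrogens are implicit in SMILES; fill each atom to its normal valence:
  5 × C: 2 H each → 10
  5 × C (aromatic): no H
  3 × C: no H
  2 × C: 3 H each → 6
  2 × C: 1 H each → 2
  2 × O: 1 H each → 2
  2 × O: no H
  1 × Br: no H
  1 × C (aromatic): 1 H
  1 × Cl: no H
  1 × N: no H
  Total hydrogens = 21.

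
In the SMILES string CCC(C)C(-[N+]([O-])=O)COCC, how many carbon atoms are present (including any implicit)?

8

The symbol for carbon appears 8 times in the SMILES.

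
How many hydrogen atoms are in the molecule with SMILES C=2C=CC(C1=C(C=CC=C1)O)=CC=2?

10

Hydrogens are implicit in SMILES; fill each atom to its normal valence:
  9 × C (aromatic): 1 H each → 9
  3 × C (aromatic): no H
  1 × O: 1 H
  Total hydrogens = 10.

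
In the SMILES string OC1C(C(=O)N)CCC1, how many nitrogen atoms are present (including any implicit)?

The symbol for nitrogen appears 1 time in the SMILES.

1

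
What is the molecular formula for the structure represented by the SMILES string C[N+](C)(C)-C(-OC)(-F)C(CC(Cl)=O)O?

C8H16ClFNO3+

Heavy atoms from the SMILES: 8 C, 1 Cl, 1 F, 1 N, 3 O.
Implicit hydrogens by atom environment:
  4 × C: 3 H each → 12
  2 × C: no H
  2 × O: no H
  1 × C: 2 H
  1 × C: 1 H
  1 × Cl: no H
  1 × F: no H
  1 × N (charge +1): no H
  1 × O: 1 H
  Total hydrogens = 16.
Net charge +1.
Molecular formula: C8H16ClFNO3+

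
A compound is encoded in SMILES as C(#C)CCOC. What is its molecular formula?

C5H8O

Heavy atoms from the SMILES: 5 C, 1 O.
Implicit hydrogens by atom environment:
  2 × C: 2 H each → 4
  1 × C: 3 H
  1 × C: 1 H
  1 × C: no H
  1 × O: no H
  Total hydrogens = 8.
Molecular formula: C5H8O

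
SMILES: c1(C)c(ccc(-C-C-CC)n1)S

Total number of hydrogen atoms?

15

Hydrogens are implicit in SMILES; fill each atom to its normal valence:
  3 × C: 2 H each → 6
  3 × C (aromatic): no H
  2 × C: 3 H each → 6
  2 × C (aromatic): 1 H each → 2
  1 × N (aromatic): no H
  1 × S: 1 H
  Total hydrogens = 15.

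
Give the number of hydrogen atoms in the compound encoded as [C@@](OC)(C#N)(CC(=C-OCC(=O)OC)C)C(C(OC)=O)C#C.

Hydrogens are implicit in SMILES; fill each atom to its normal valence:
  6 × C: no H
  6 × O: no H
  4 × C: 3 H each → 12
  3 × C: 1 H each → 3
  2 × C: 2 H each → 4
  1 × N: no H
  Total hydrogens = 19.

19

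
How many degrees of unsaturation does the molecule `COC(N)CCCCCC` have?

0

Molecular formula from the SMILES: C8H19NO.
DoU = (2C + 2 + N − H − X)/2 = (2·8 + 2 + 1 − 19 − 0)/2 = 0/2 = 0.
(Structurally: 0 ring(s) + 0 π bond(s) = 0.)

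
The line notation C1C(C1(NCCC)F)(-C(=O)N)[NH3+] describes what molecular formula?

Heavy atoms from the SMILES: 7 C, 1 F, 3 N, 1 O.
Implicit hydrogens by atom environment:
  3 × C: 2 H each → 6
  3 × C: no H
  1 × C: 3 H
  1 × F: no H
  1 × N (charge +1): 3 H
  1 × N: 2 H
  1 × N: 1 H
  1 × O: no H
  Total hydrogens = 15.
Net charge +1.
Molecular formula: C7H15FN3O+

C7H15FN3O+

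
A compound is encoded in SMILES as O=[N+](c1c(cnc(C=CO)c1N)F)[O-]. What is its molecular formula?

C7H6FN3O3

Heavy atoms from the SMILES: 7 C, 1 F, 3 N, 3 O.
Implicit hydrogens by atom environment:
  4 × C (aromatic): no H
  2 × C: 1 H each → 2
  1 × C (aromatic): 1 H
  1 × F: no H
  1 × N: 2 H
  1 × N (aromatic): no H
  1 × N (charge +1): no H
  1 × O: 1 H
  1 × O: no H
  1 × O (charge -1): no H
  Total hydrogens = 6.
Molecular formula: C7H6FN3O3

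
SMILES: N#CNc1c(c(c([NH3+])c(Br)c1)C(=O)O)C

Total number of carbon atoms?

The symbol for carbon appears 9 times in the SMILES. Lowercase c denotes aromatic carbon and counts toward C.

9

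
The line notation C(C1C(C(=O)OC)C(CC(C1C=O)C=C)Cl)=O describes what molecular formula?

C12H15ClO4

Heavy atoms from the SMILES: 12 C, 1 Cl, 4 O.
Implicit hydrogens by atom environment:
  8 × C: 1 H each → 8
  4 × O: no H
  2 × C: 2 H each → 4
  1 × C: 3 H
  1 × C: no H
  1 × Cl: no H
  Total hydrogens = 15.
Molecular formula: C12H15ClO4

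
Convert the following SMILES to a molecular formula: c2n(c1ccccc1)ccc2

C10H9N

Heavy atoms from the SMILES: 10 C, 1 N.
Implicit hydrogens by atom environment:
  9 × C (aromatic): 1 H each → 9
  1 × C (aromatic): no H
  1 × N (aromatic): no H
  Total hydrogens = 9.
Molecular formula: C10H9N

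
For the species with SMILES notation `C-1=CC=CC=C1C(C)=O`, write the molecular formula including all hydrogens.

C8H8O

Heavy atoms from the SMILES: 8 C, 1 O.
Implicit hydrogens by atom environment:
  5 × C (aromatic): 1 H each → 5
  1 × C: 3 H
  1 × C (aromatic): no H
  1 × C: no H
  1 × O: no H
  Total hydrogens = 8.
Molecular formula: C8H8O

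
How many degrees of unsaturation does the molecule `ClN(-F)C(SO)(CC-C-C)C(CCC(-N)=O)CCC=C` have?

Molecular formula from the SMILES: C13H24ClFN2O2S.
DoU = (2C + 2 + N − H − X)/2 = (2·13 + 2 + 2 − 24 − 2)/2 = 4/2 = 2.
(Structurally: 0 ring(s) + 2 π bond(s) = 2.)

2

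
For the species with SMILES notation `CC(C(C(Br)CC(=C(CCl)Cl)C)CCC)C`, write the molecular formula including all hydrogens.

Heavy atoms from the SMILES: 1 Br, 13 C, 2 Cl.
Implicit hydrogens by atom environment:
  4 × C: 3 H each → 12
  4 × C: 2 H each → 8
  3 × C: 1 H each → 3
  2 × C: no H
  2 × Cl: no H
  1 × Br: no H
  Total hydrogens = 23.
Molecular formula: C13H23BrCl2

C13H23BrCl2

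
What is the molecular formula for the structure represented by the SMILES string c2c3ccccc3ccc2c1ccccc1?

Heavy atoms from the SMILES: 16 C.
Implicit hydrogens by atom environment:
  12 × C (aromatic): 1 H each → 12
  4 × C (aromatic): no H
  Total hydrogens = 12.
Molecular formula: C16H12

C16H12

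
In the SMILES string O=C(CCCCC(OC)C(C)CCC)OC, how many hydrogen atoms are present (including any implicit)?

Hydrogens are implicit in SMILES; fill each atom to its normal valence:
  6 × C: 2 H each → 12
  4 × C: 3 H each → 12
  3 × O: no H
  2 × C: 1 H each → 2
  1 × C: no H
  Total hydrogens = 26.

26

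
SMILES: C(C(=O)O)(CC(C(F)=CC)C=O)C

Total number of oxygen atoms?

3

The symbol for oxygen appears 3 times in the SMILES.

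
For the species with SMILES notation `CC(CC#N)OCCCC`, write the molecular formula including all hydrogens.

C8H15NO

Heavy atoms from the SMILES: 8 C, 1 N, 1 O.
Implicit hydrogens by atom environment:
  4 × C: 2 H each → 8
  2 × C: 3 H each → 6
  1 × C: 1 H
  1 × C: no H
  1 × N: no H
  1 × O: no H
  Total hydrogens = 15.
Molecular formula: C8H15NO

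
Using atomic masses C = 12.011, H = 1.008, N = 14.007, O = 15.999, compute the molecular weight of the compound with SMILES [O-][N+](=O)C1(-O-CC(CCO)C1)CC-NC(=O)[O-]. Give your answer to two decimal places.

247.23

Molecular formula: C9H15N2O6-.
M = 9×12.011 + 15×1.008 + 2×14.007 + 6×15.999 = 247.23 g/mol.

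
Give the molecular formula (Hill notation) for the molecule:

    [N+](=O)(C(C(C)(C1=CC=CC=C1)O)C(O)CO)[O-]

C11H15NO5

Heavy atoms from the SMILES: 11 C, 1 N, 5 O.
Implicit hydrogens by atom environment:
  5 × C (aromatic): 1 H each → 5
  3 × O: 1 H each → 3
  2 × C: 1 H each → 2
  1 × C: 3 H
  1 × C: 2 H
  1 × C: no H
  1 × C (aromatic): no H
  1 × N (charge +1): no H
  1 × O: no H
  1 × O (charge -1): no H
  Total hydrogens = 15.
Molecular formula: C11H15NO5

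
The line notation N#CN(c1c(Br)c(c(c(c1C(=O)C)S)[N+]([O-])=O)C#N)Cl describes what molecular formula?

C10H4BrClN4O3S

Heavy atoms from the SMILES: 1 Br, 10 C, 1 Cl, 4 N, 3 O, 1 S.
Implicit hydrogens by atom environment:
  6 × C (aromatic): no H
  3 × C: no H
  3 × N: no H
  2 × O: no H
  1 × Br: no H
  1 × C: 3 H
  1 × Cl: no H
  1 × N (charge +1): no H
  1 × O (charge -1): no H
  1 × S: 1 H
  Total hydrogens = 4.
Molecular formula: C10H4BrClN4O3S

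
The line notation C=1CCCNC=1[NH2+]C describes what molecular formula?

Heavy atoms from the SMILES: 6 C, 2 N.
Implicit hydrogens by atom environment:
  3 × C: 2 H each → 6
  1 × C: 3 H
  1 × C: 1 H
  1 × C: no H
  1 × N (charge +1): 2 H
  1 × N: 1 H
  Total hydrogens = 13.
Net charge +1.
Molecular formula: C6H13N2+

C6H13N2+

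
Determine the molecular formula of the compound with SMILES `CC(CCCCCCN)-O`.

Heavy atoms from the SMILES: 8 C, 1 N, 1 O.
Implicit hydrogens by atom environment:
  6 × C: 2 H each → 12
  1 × C: 3 H
  1 × C: 1 H
  1 × N: 2 H
  1 × O: 1 H
  Total hydrogens = 19.
Molecular formula: C8H19NO

C8H19NO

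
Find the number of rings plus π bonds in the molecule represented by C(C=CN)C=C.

2

Molecular formula from the SMILES: C5H9N.
DoU = (2C + 2 + N − H − X)/2 = (2·5 + 2 + 1 − 9 − 0)/2 = 4/2 = 2.
(Structurally: 0 ring(s) + 2 π bond(s) = 2.)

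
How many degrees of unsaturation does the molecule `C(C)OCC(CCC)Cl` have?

0

Molecular formula from the SMILES: C7H15ClO.
DoU = (2C + 2 + N − H − X)/2 = (2·7 + 2 + 0 − 15 − 1)/2 = 0/2 = 0.
(Structurally: 0 ring(s) + 0 π bond(s) = 0.)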